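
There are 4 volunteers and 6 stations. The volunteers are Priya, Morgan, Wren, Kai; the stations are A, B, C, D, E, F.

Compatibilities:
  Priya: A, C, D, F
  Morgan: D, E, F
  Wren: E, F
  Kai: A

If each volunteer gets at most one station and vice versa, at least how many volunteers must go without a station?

0

One maximum matching: Priya-F, Morgan-D, Wren-E, Kai-A.
All 4 volunteers are matched, so no larger matching exists.
That matches 4 of the 4, leaving 0 unmatched; no matching can do better.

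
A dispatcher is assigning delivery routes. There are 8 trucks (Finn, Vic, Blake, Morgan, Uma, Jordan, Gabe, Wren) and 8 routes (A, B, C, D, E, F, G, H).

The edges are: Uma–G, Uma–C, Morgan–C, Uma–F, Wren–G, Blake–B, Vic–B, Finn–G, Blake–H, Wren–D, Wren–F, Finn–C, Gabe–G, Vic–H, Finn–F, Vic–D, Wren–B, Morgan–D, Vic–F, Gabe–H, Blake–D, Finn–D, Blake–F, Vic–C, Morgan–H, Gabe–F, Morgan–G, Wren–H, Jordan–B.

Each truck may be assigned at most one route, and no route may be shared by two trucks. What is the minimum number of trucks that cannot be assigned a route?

For example, pair Finn-D, Vic-H, Blake-F, Morgan-G, Uma-C, Jordan-B.
The set {Finn, Vic, Blake, Morgan, Uma, Jordan, Gabe, Wren} has only 6 neighbours ({B, C, D, F, G, H}), so by Hall's theorem at most 6 of the 8 trucks can be matched.
That matches 6 of the 8, leaving 2 unmatched; no matching can do better.

2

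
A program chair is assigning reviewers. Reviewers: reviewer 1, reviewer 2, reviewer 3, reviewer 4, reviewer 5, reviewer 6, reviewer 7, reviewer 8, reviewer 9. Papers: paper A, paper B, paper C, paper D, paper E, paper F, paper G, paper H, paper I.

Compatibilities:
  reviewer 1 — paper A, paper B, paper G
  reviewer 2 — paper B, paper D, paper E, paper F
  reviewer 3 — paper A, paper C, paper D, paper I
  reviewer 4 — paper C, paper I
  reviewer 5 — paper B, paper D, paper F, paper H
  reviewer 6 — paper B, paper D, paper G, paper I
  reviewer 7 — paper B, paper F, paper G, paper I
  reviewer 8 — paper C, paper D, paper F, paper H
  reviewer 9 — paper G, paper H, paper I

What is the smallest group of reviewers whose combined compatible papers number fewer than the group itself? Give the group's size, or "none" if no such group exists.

A matching saturating every reviewer exists, for instance reviewer 1→paper G, reviewer 2→paper E, reviewer 3→paper A, reviewer 4→paper C, reviewer 5→paper H, reviewer 6→paper D, reviewer 7→paper B, reviewer 8→paper F, reviewer 9→paper I.
By Hall's marriage theorem, this means |N(S)| ≥ |S| for every subset S, so no violating subset exists.

none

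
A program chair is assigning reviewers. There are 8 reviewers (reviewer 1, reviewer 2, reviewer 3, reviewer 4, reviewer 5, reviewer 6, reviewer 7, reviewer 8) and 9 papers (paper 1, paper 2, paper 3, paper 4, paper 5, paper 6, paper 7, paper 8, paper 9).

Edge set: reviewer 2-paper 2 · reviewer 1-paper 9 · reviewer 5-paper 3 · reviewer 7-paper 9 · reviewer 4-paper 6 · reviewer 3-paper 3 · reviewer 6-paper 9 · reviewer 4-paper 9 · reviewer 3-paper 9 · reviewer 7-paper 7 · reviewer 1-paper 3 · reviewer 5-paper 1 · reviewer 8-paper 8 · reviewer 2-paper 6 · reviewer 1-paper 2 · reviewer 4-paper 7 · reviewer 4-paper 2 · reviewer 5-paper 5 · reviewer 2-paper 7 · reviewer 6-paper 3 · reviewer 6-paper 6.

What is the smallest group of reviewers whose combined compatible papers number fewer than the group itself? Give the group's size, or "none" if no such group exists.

6

Take S = {reviewer 1, reviewer 2, reviewer 3, reviewer 4, reviewer 6, reviewer 7}. Its neighbourhood is {paper 2, paper 3, paper 6, paper 7, paper 9}, so |N(S)| = 5 < |S| = 6.
Every subset of size less than 6 has at least as many neighbours as members, so 6 is the minimum.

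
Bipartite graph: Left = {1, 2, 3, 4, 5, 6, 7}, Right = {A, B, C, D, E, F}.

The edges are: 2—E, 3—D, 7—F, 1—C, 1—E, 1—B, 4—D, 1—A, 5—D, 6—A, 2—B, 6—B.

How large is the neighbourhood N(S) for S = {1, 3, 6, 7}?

6

The union of neighbours of {1, 3, 6, 7} is {A, B, C, D, E, F}, which has 6 elements.
Since |N(S)| = 6 ≥ |S| = 4, Hall's condition holds for this subset.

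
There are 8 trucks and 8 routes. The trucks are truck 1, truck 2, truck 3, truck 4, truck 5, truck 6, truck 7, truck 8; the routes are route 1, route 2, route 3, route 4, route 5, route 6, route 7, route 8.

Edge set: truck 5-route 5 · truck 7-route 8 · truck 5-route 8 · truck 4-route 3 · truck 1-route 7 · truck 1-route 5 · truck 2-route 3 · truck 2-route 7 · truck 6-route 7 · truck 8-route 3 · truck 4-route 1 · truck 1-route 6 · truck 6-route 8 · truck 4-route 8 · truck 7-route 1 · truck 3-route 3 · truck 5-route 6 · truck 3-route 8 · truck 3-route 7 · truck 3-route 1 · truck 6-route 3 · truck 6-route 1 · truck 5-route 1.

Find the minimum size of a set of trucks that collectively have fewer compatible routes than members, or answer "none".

Take S = {truck 2, truck 3, truck 4, truck 6, truck 7}. Its neighbourhood is {route 1, route 3, route 7, route 8}, so |N(S)| = 4 < |S| = 5.
Every subset of size less than 5 has at least as many neighbours as members, so 5 is the minimum.

5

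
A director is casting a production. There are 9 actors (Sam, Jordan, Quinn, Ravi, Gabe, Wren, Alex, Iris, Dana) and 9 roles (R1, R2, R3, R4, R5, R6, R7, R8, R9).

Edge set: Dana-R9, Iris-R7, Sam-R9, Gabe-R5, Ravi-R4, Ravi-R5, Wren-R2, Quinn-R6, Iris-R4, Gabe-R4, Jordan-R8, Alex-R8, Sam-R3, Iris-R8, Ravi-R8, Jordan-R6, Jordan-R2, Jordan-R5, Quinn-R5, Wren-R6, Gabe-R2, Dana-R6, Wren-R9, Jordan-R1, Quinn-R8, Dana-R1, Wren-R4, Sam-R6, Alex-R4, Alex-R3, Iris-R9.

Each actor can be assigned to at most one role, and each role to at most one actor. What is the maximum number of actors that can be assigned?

9

For example, pair Sam–R6, Jordan–R1, Quinn–R5, Ravi–R8, Gabe–R2, Wren–R4, Alex–R3, Iris–R7, Dana–R9.
All 9 actors are matched, so no larger matching exists.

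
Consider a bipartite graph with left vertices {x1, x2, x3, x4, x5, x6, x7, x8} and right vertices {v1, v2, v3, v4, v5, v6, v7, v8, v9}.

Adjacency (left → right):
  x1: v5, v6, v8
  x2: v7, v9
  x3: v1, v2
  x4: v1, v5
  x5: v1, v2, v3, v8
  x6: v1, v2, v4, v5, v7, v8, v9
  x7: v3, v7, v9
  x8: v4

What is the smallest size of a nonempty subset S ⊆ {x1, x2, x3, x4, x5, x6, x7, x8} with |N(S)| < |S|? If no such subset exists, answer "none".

A matching saturating every left vertex exists, for instance x1→v6, x2→v9, x3→v1, x4→v5, x5→v2, x6→v8, x7→v7, x8→v4.
By Hall's marriage theorem, this means |N(S)| ≥ |S| for every subset S, so no violating subset exists.

none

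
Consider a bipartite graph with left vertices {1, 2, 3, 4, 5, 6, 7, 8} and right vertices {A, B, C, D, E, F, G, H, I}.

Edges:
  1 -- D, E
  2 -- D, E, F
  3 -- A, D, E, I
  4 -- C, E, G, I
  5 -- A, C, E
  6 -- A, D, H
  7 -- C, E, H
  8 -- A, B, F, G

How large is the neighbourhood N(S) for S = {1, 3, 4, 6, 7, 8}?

9

The union of neighbours of {1, 3, 4, 6, 7, 8} is {A, B, C, D, E, F, G, H, I}, which has 9 elements.
Since |N(S)| = 9 ≥ |S| = 6, Hall's condition holds for this subset.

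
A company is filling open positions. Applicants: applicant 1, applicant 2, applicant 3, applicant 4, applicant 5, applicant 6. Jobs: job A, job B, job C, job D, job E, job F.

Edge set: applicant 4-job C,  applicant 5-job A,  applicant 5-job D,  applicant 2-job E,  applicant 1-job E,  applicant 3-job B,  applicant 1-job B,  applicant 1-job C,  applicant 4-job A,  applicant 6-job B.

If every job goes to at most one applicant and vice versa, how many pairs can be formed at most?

5

For example, pair applicant 1-job C, applicant 2-job E, applicant 3-job B, applicant 4-job A, applicant 5-job D.
The set {applicant 3, applicant 6} has only 1 neighbour ({job B}), so by Hall's theorem at most 5 of the 6 applicants can be matched.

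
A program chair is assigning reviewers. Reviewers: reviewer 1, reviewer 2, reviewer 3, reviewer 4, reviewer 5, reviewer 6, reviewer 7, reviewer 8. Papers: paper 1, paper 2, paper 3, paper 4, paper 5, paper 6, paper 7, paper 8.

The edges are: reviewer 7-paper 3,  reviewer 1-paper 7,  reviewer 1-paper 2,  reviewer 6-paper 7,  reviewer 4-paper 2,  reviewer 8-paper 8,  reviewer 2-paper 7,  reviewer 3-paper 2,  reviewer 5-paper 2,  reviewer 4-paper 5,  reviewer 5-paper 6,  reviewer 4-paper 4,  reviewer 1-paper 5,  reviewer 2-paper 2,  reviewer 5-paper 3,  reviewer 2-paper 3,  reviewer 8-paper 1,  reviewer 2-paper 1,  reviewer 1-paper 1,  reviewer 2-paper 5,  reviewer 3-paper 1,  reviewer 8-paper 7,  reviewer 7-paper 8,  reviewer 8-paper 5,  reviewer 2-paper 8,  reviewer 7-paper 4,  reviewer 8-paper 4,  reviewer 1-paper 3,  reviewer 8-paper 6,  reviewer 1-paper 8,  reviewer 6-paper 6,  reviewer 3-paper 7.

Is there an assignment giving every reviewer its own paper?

For example, pair reviewer 1–paper 5, reviewer 2–paper 8, reviewer 3–paper 1, reviewer 4–paper 4, reviewer 5–paper 2, reviewer 6–paper 7, reviewer 7–paper 3, reviewer 8–paper 6.
All 8 reviewers are covered.

Yes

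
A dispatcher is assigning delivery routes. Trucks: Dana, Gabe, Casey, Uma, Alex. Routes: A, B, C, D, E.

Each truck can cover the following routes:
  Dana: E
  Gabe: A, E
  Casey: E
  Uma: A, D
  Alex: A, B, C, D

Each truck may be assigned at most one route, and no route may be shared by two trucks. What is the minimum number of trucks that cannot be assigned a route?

One maximum matching: Dana→E, Gabe→A, Uma→D, Alex→B.
The set {Dana, Casey} has only 1 neighbour ({E}), so by Hall's theorem at most 4 of the 5 trucks can be matched.
That matches 4 of the 5, leaving 1 unmatched; no matching can do better.

1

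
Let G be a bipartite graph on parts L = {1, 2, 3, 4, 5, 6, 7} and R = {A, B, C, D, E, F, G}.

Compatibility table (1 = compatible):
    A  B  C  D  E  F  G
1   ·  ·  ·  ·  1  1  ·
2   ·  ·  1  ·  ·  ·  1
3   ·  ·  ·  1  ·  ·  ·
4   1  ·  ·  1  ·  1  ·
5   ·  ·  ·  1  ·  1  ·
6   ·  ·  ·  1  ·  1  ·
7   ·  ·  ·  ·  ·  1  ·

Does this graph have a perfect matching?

No

The set {3, 5, 6, 7} has only 2 neighbours ({D, F}), so by Hall's theorem at most 5 of the 7 left vertices can be matched.
Hence no matching covers every left vertex.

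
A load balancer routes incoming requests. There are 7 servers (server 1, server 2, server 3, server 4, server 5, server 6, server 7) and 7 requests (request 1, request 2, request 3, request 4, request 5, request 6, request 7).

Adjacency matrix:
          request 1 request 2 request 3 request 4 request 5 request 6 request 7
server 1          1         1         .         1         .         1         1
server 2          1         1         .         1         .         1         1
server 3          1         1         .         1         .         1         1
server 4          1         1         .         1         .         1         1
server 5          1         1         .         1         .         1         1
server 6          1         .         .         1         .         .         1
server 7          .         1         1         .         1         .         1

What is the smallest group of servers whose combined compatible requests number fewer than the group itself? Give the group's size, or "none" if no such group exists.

Take S = {server 1, server 2, server 3, server 4, server 5, server 6}. Its neighbourhood is {request 1, request 2, request 4, request 6, request 7}, so |N(S)| = 5 < |S| = 6.
Every subset of size less than 6 has at least as many neighbours as members, so 6 is the minimum.

6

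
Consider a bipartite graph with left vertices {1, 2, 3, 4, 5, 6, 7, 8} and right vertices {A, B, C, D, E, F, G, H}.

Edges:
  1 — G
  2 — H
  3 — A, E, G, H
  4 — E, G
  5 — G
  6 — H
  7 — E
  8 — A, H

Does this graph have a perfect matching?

The set {1, 2, 3, 4, 5, 6, 7, 8} has only 4 neighbours ({A, E, G, H}), so by Hall's theorem at most 4 of the 8 left vertices can be matched.
Hence no matching covers every left vertex.

No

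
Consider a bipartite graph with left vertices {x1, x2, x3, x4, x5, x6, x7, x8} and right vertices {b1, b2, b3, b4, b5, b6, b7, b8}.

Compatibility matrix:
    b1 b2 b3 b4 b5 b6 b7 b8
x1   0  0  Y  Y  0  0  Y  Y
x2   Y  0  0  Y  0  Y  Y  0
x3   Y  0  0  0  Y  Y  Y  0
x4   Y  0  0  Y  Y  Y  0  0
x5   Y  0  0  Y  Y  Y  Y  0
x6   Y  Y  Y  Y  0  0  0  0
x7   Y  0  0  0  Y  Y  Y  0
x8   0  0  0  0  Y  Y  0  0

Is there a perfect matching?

The set {x2, x3, x4, x5, x7, x8} has only 5 neighbours ({b1, b4, b5, b6, b7}), so by Hall's theorem at most 7 of the 8 left vertices can be matched.
Hence no matching covers every left vertex.

No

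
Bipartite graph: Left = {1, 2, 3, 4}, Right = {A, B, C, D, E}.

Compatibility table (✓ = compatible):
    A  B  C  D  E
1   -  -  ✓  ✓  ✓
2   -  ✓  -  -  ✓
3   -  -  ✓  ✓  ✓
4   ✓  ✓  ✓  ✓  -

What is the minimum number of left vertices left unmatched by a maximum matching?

One maximum matching: 1-D, 2-E, 3-C, 4-B.
This saturates every left vertex, so 4 is the maximum.
That matches 4 of the 4, leaving 0 unmatched; no matching can do better.

0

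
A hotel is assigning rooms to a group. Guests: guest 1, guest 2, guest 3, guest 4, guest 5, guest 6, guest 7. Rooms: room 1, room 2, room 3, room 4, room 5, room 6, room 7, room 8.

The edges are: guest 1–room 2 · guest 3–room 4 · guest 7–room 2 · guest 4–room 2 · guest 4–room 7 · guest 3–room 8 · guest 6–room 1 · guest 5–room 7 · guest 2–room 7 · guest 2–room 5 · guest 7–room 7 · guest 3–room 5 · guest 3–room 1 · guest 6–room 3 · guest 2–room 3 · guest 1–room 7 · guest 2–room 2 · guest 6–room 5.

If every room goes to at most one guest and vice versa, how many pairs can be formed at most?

For example, pair guest 1-room 2, guest 2-room 5, guest 3-room 8, guest 4-room 7, guest 6-room 3.
The set {guest 1, guest 4, guest 5, guest 7} has only 2 neighbours ({room 2, room 7}), so by Hall's theorem at most 5 of the 7 guests can be matched.

5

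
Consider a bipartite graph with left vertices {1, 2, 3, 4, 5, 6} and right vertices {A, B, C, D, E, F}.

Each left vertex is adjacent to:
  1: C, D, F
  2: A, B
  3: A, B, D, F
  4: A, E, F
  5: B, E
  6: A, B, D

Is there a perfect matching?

Yes

For example, pair 1–C, 2–A, 3–D, 4–F, 5–E, 6–B.
All 6 left vertices are covered.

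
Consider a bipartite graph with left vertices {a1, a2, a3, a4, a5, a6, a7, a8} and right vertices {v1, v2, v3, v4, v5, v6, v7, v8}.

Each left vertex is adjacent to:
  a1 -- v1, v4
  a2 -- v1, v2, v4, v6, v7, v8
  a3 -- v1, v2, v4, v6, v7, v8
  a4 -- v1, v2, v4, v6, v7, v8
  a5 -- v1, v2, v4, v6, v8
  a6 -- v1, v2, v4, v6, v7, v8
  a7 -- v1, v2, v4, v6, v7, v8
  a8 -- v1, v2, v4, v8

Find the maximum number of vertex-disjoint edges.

One maximum matching: a1-v4, a2-v7, a3-v8, a4-v1, a5-v6, a6-v2.
The set {a1, a2, a3, a4, a5, a6, a7, a8} has only 6 neighbours ({v1, v2, v4, v6, v7, v8}), so by Hall's theorem at most 6 of the 8 left vertices can be matched.

6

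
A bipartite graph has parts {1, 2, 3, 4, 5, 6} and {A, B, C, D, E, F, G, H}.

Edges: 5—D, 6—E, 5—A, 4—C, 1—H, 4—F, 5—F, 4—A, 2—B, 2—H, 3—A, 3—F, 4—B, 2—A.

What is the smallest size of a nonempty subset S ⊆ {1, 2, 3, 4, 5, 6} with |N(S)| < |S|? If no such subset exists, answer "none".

A matching saturating every left vertex exists, for instance 1→H, 2→B, 3→A, 4→C, 5→F, 6→E.
By Hall's marriage theorem, this means |N(S)| ≥ |S| for every subset S, so no violating subset exists.

none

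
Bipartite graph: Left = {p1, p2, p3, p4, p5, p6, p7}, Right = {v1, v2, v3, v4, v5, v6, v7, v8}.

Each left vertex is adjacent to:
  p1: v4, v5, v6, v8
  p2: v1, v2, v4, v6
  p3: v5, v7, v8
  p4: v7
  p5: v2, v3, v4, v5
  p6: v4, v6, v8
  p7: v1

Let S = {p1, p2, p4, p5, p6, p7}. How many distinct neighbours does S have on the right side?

The union of neighbours of {p1, p2, p4, p5, p6, p7} is {v1, v2, v3, v4, v5, v6, v7, v8}, which has 8 elements.
Since |N(S)| = 8 ≥ |S| = 6, Hall's condition holds for this subset.

8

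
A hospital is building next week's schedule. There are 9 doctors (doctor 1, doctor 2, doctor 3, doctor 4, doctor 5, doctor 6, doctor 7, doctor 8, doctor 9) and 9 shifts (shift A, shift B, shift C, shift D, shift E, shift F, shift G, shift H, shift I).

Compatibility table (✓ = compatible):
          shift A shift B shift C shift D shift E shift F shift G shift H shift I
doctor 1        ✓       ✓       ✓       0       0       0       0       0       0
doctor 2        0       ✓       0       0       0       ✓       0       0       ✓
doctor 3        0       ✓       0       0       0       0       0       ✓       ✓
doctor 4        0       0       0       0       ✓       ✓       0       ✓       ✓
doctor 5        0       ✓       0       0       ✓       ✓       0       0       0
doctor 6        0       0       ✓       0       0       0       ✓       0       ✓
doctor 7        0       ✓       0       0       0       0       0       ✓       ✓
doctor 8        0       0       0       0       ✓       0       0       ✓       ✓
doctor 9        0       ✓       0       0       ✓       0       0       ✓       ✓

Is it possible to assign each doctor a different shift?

The set {doctor 2, doctor 3, doctor 4, doctor 5, doctor 7, doctor 8, doctor 9} has only 5 neighbours ({shift B, shift E, shift F, shift H, shift I}), so by Hall's theorem at most 7 of the 9 doctors can be matched.
Hence no matching covers every doctor.

No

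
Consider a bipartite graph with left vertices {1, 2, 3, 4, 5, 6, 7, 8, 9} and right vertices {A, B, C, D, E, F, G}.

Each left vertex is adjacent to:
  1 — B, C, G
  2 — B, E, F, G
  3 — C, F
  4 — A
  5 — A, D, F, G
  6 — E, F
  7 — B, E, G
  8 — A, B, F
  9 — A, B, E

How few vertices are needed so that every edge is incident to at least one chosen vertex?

{5, A, B, C, E, F, G} is a vertex cover of size 7: every edge has an endpoint in this set.
No smaller cover exists because 1–G, 2–E, 3–C, 4–A, 5–D, 6–F, 7–B is a matching of size 7, and a cover must include an endpoint of each of these disjoint edges (König's theorem).

7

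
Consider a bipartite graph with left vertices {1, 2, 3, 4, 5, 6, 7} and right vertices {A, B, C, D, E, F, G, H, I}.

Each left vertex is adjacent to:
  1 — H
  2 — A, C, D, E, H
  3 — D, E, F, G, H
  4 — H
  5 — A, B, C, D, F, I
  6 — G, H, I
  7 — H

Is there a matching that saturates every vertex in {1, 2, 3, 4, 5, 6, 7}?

No

The set {1, 4, 7} has only 1 neighbour ({H}), so by Hall's theorem at most 5 of the 7 left vertices can be matched.
Hence no matching covers every left vertex.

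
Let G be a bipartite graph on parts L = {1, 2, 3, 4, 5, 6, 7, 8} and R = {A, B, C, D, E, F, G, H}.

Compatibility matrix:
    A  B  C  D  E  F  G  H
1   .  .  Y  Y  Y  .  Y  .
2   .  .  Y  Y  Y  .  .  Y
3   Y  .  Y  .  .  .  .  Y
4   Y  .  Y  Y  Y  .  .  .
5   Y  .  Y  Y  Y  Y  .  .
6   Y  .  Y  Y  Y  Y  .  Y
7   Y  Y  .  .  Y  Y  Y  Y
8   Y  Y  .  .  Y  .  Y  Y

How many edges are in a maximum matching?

8

One maximum matching: 1→E, 2→D, 3→H, 4→C, 5→A, 6→F, 7→B, 8→G.
This saturates every left vertex, so 8 is the maximum.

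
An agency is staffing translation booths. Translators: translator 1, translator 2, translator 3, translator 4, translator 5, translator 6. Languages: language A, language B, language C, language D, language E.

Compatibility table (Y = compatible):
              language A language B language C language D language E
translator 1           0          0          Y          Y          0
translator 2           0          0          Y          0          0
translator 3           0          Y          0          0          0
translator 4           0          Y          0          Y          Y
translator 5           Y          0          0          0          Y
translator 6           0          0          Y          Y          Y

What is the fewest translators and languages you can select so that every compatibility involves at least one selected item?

A maximum matching has 5 edges (e.g. translator 1–language D, translator 2–language C, translator 3–language B, translator 4–language E, translator 5–language A).
By König's theorem the minimum vertex cover has the same size. One such cover is {translator 5, language B, language C, language D, language E}.

5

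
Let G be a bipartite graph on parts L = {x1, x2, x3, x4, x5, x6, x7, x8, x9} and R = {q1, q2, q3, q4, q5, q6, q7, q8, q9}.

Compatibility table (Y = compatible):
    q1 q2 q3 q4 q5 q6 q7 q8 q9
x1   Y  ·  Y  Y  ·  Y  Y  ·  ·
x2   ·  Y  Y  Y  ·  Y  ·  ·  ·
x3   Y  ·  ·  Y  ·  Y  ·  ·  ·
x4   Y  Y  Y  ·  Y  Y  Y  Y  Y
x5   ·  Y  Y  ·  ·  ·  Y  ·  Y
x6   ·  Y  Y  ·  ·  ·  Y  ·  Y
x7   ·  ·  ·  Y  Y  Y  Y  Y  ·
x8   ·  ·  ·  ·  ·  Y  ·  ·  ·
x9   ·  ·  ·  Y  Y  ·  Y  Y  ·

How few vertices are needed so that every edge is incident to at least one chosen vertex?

{x1, x2, x3, x4, x5, x6, x7, x8, x9} is a vertex cover of size 9: every edge has an endpoint in this set.
No smaller cover exists because x1–q4, x2–q3, x3–q1, x4–q9, x5–q2, x6–q7, x7–q5, x8–q6, x9–q8 is a matching of size 9, and a cover must include an endpoint of each of these disjoint edges (König's theorem).

9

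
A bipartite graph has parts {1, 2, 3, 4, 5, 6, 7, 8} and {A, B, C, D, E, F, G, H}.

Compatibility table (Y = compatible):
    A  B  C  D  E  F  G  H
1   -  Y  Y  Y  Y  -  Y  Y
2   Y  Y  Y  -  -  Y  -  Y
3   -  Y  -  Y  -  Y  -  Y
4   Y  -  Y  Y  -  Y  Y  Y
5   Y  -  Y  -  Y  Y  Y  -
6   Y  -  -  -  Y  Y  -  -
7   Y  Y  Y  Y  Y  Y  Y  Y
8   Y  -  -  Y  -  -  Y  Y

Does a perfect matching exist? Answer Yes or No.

One maximum matching: 1-B, 2-H, 3-D, 4-F, 5-C, 6-E, 7-A, 8-G.
Every left vertex is matched, so this is a perfect matching.

Yes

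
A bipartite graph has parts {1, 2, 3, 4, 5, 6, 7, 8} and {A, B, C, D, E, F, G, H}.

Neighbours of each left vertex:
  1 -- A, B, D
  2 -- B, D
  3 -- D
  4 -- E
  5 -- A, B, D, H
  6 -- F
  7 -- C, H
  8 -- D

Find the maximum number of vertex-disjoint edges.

7

One maximum matching: 1–A, 2–B, 3–D, 4–E, 5–H, 6–F, 7–C.
The set {3, 8} has only 1 neighbour ({D}), so by Hall's theorem at most 7 of the 8 left vertices can be matched.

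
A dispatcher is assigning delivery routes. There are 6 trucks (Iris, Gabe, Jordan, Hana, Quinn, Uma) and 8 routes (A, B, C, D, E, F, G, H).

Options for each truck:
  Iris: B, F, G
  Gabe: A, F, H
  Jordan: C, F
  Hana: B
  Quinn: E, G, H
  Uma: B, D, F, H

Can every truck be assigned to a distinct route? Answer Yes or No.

Yes

A valid assignment of size 6: Iris→G, Gabe→H, Jordan→C, Hana→B, Quinn→E, Uma→F.
Every truck is matched, so this matching saturates all of them.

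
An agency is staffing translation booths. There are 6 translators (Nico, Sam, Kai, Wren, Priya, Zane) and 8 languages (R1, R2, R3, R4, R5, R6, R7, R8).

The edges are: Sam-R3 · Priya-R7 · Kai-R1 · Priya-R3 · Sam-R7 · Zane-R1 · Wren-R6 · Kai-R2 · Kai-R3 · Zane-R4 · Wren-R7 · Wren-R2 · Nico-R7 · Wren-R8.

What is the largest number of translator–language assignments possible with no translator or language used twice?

For example, pair Nico-R7, Sam-R3, Kai-R2, Wren-R8, Zane-R4.
The set {Nico, Sam, Priya} has only 2 neighbours ({R3, R7}), so by Hall's theorem at most 5 of the 6 translators can be matched.

5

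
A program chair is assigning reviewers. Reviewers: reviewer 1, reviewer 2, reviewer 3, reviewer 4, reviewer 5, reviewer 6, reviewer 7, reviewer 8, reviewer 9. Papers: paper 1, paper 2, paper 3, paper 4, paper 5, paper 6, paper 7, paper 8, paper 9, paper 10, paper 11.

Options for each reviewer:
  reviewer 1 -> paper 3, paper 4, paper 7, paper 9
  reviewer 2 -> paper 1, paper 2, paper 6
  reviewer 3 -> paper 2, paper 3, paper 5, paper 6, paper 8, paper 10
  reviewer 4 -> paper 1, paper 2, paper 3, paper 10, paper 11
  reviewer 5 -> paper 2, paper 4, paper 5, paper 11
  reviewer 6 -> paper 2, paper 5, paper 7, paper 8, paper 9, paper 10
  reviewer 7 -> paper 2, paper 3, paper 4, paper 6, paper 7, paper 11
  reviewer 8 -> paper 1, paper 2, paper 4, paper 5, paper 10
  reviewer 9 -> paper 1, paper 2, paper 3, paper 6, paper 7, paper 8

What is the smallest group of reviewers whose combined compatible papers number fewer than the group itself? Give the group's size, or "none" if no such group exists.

none

A matching saturating every reviewer exists, for instance reviewer 1→paper 7, reviewer 2→paper 1, reviewer 3→paper 6, reviewer 4→paper 3, reviewer 5→paper 11, reviewer 6→paper 5, reviewer 7→paper 4, reviewer 8→paper 10, reviewer 9→paper 2.
By Hall's marriage theorem, this means |N(S)| ≥ |S| for every subset S, so no violating subset exists.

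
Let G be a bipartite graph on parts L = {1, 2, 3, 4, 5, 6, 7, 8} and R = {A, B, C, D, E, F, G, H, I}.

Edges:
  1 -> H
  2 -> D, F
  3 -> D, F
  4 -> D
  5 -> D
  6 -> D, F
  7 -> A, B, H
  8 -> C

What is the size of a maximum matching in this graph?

A valid assignment of size 5: 1–H, 2–D, 3–F, 7–B, 8–C.
The set {2, 3, 4, 5, 6} has only 2 neighbours ({D, F}), so by Hall's theorem at most 5 of the 8 left vertices can be matched.

5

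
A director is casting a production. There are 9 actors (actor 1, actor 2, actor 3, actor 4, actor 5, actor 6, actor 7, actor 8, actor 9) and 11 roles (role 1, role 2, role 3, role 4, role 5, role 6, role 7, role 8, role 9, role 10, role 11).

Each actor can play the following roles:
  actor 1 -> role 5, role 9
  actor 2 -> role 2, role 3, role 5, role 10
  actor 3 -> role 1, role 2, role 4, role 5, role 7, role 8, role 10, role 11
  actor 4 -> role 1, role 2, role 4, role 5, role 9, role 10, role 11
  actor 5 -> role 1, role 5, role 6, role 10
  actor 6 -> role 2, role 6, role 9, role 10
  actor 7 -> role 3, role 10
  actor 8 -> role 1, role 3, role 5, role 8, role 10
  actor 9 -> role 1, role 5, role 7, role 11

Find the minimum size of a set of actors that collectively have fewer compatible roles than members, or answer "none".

A matching saturating every actor exists, for instance actor 1→role 9, actor 2→role 2, actor 3→role 7, actor 4→role 1, actor 5→role 10, actor 6→role 6, actor 7→role 3, actor 8→role 8, actor 9→role 5.
By Hall's marriage theorem, this means |N(S)| ≥ |S| for every subset S, so no violating subset exists.

none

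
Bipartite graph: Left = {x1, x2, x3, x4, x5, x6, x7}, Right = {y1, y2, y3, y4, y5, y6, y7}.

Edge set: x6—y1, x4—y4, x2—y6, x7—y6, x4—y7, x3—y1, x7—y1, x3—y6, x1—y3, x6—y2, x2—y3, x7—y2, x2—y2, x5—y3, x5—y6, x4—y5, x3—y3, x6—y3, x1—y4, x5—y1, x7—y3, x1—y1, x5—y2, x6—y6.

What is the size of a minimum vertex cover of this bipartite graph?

{x1, x4, y1, y2, y3, y6} is a vertex cover of size 6: every edge has an endpoint in this set.
No smaller cover exists because x1–y4, x2–y2, x3–y6, x4–y7, x5–y1, x6–y3 is a matching of size 6, and a cover must include an endpoint of each of these disjoint edges (König's theorem).

6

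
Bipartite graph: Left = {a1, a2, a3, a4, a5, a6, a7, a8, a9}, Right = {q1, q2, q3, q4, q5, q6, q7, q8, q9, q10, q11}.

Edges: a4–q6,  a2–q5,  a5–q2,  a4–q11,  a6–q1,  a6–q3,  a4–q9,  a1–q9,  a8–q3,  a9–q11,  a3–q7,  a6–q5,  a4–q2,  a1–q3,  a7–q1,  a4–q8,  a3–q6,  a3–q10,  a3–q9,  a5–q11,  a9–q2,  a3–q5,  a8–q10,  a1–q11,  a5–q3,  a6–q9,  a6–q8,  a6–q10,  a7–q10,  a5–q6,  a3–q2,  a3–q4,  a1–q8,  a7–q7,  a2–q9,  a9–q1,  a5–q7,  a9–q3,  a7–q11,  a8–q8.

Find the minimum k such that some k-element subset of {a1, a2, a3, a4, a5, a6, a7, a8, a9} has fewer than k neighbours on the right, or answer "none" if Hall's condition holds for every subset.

A matching saturating every left vertex exists, for instance a1→q8, a2→q5, a3→q9, a4→q2, a5→q6, a6→q1, a7→q7, a8→q10, a9→q11.
By Hall's marriage theorem, this means |N(S)| ≥ |S| for every subset S, so no violating subset exists.

none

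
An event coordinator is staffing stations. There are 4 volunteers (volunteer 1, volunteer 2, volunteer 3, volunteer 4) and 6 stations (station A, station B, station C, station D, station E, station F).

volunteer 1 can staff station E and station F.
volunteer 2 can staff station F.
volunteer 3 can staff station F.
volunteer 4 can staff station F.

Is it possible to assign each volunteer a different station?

No

The set {volunteer 2, volunteer 3, volunteer 4} has only 1 neighbour ({station F}), so by Hall's theorem at most 2 of the 4 volunteers can be matched.
Hence no matching covers every volunteer.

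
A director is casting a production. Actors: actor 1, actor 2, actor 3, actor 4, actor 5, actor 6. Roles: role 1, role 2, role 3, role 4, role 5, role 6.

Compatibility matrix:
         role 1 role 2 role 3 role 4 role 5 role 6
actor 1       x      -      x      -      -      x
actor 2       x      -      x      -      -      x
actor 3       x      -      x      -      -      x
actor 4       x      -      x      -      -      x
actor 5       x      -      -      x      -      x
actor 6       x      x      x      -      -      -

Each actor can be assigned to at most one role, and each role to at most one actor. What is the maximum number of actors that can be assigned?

One maximum matching: actor 1-role 6, actor 2-role 1, actor 3-role 3, actor 5-role 4, actor 6-role 2.
The set {actor 1, actor 2, actor 3, actor 4} has only 3 neighbours ({role 1, role 3, role 6}), so by Hall's theorem at most 5 of the 6 actors can be matched.

5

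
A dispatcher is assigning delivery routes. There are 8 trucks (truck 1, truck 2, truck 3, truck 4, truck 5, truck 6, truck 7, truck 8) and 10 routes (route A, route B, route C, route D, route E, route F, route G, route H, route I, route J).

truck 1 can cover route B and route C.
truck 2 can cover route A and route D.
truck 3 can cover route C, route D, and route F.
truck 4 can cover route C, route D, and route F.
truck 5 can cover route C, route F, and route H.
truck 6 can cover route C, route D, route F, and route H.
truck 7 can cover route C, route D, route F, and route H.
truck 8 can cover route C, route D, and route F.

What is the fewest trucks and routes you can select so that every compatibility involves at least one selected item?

6

{truck 1, truck 2, route C, route D, route F, route H} is a vertex cover of size 6: every edge has an endpoint in this set.
No smaller cover exists because truck 1–route B, truck 2–route A, truck 3–route C, truck 4–route D, truck 5–route F, truck 6–route H is a matching of size 6, and a cover must include an endpoint of each of these disjoint edges (König's theorem).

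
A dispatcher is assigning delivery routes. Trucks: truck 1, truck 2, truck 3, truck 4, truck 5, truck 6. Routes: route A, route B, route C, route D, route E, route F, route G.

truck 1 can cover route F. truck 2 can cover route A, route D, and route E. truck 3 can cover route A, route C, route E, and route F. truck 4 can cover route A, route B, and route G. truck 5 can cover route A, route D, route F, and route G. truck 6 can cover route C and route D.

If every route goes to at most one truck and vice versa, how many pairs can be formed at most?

6

A valid assignment of size 6: truck 1–route F, truck 2–route E, truck 3–route C, truck 4–route B, truck 5–route G, truck 6–route D.
All 6 trucks are matched, so no larger matching exists.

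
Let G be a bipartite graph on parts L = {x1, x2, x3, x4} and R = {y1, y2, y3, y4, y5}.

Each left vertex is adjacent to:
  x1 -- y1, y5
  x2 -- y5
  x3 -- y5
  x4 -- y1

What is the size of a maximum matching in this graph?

2

A valid assignment of size 2: x1-y1, x2-y5.
The set {x1, x2, x3, x4} has only 2 neighbours ({y1, y5}), so by Hall's theorem at most 2 of the 4 left vertices can be matched.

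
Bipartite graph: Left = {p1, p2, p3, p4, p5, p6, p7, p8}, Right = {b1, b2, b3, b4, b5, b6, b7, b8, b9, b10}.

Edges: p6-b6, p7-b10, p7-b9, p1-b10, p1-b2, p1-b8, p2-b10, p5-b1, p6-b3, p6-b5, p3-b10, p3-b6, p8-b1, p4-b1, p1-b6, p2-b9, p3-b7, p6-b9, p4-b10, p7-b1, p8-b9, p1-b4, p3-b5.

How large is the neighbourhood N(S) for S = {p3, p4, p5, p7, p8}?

6

The union of neighbours of {p3, p4, p5, p7, p8} is {b1, b5, b6, b7, b9, b10}, which has 6 elements.
Since |N(S)| = 6 ≥ |S| = 5, Hall's condition holds for this subset.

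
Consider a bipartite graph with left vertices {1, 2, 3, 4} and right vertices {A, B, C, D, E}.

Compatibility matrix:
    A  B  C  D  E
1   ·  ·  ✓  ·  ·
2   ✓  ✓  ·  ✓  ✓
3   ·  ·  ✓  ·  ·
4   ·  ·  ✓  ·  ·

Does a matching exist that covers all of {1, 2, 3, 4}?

No

The set {1, 3, 4} has only 1 neighbour ({C}), so by Hall's theorem at most 2 of the 4 left vertices can be matched.
Hence no matching covers every left vertex.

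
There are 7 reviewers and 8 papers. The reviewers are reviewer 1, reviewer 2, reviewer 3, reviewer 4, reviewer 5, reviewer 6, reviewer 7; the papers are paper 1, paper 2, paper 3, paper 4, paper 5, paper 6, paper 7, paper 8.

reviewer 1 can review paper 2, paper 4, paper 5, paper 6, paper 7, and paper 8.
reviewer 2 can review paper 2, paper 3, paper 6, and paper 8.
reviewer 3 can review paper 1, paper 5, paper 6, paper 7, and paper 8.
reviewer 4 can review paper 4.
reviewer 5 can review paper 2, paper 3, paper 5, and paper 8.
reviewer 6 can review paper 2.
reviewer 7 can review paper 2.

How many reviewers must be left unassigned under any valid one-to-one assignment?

1

A valid assignment of size 6: reviewer 1–paper 7, reviewer 2–paper 6, reviewer 3–paper 5, reviewer 4–paper 4, reviewer 5–paper 8, reviewer 6–paper 2.
The set {reviewer 6, reviewer 7} has only 1 neighbour ({paper 2}), so by Hall's theorem at most 6 of the 7 reviewers can be matched.
That matches 6 of the 7, leaving 1 unmatched; no matching can do better.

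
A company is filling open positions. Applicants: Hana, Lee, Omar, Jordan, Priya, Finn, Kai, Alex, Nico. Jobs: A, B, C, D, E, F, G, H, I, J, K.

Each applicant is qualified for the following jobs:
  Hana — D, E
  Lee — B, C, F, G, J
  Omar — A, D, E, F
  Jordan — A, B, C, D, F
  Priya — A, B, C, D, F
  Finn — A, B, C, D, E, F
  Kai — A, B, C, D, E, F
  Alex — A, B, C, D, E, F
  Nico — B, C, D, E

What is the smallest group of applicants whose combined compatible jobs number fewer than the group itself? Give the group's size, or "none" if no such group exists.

Take S = {Hana, Omar, Jordan, Priya, Finn, Kai, Alex}. Its neighbourhood is {A, B, C, D, E, F}, so |N(S)| = 6 < |S| = 7.
Every subset of size less than 7 has at least as many neighbours as members, so 7 is the minimum.

7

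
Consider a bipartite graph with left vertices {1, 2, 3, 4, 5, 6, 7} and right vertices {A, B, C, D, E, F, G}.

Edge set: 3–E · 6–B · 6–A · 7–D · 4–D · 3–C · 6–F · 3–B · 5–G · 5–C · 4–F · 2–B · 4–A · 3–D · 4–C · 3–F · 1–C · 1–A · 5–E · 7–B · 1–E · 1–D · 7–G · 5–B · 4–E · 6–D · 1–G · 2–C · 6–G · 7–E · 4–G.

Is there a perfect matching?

One maximum matching: 1→G, 2→C, 3→D, 4→F, 5→E, 6→A, 7→B.
All 7 left vertices are covered.

Yes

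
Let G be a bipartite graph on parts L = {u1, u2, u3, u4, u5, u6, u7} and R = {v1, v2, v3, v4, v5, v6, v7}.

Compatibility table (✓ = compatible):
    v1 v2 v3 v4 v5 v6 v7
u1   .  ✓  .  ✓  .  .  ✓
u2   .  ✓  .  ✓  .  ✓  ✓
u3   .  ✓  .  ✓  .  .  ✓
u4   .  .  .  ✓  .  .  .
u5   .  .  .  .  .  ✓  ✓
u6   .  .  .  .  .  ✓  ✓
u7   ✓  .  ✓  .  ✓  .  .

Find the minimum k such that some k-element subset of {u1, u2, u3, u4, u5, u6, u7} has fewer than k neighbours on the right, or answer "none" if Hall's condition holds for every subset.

Take S = {u1, u2, u3, u4, u5}. Its neighbourhood is {v2, v4, v6, v7}, so |N(S)| = 4 < |S| = 5.
Every subset of size less than 5 has at least as many neighbours as members, so 5 is the minimum.

5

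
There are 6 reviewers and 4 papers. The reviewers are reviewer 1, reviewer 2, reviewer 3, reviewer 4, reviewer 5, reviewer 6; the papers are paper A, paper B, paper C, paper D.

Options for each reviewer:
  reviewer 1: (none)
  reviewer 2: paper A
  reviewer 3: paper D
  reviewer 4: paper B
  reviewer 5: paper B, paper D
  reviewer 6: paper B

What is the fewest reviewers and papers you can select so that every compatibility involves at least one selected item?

3

The 3 edges reviewer 2–paper A, reviewer 3–paper D, reviewer 4–paper B form a matching, so any vertex cover needs at least 3 vertices (one per matched edge).
Conversely {reviewer 2, paper B, paper D} meets every edge and has exactly 3 vertices, so 3 is optimal.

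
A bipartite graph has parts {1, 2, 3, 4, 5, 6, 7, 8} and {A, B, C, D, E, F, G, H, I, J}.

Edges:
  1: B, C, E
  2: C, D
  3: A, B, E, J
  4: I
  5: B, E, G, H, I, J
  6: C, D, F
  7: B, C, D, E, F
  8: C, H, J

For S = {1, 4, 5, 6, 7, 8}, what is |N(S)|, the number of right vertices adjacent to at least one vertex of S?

The union of neighbours of {1, 4, 5, 6, 7, 8} is {B, C, D, E, F, G, H, I, J}, which has 9 elements.
Since |N(S)| = 9 ≥ |S| = 6, Hall's condition holds for this subset.

9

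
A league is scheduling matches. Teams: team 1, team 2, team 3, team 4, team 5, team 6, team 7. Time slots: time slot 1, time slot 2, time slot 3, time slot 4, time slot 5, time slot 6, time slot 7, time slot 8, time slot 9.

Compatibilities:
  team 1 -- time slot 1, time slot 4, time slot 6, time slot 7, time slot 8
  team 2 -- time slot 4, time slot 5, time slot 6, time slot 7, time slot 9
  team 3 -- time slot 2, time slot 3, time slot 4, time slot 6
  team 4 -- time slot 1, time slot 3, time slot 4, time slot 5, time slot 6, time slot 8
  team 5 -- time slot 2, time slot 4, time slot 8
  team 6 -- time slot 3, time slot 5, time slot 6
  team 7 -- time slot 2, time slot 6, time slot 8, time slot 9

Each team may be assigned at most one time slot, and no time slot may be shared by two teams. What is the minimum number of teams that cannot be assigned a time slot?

0

A valid assignment of size 7: team 1–time slot 1, team 2–time slot 7, team 3–time slot 4, team 4–time slot 5, team 5–time slot 8, team 6–time slot 3, team 7–time slot 2.
All 7 teams are matched, so no larger matching exists.
That matches 7 of the 7, leaving 0 unmatched; no matching can do better.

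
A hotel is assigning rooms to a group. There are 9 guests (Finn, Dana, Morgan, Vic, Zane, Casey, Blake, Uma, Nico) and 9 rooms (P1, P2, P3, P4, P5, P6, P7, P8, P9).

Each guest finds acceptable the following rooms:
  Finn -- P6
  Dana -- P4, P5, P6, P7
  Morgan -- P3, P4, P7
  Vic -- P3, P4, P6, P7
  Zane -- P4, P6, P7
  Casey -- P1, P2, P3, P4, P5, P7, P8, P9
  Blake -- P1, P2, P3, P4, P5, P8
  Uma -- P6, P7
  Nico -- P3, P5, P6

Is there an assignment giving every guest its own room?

The set {Finn, Dana, Morgan, Vic, Zane, Uma, Nico} has only 5 neighbours ({P3, P4, P5, P6, P7}), so by Hall's theorem at most 7 of the 9 guests can be matched.
Hence no matching covers every guest.

No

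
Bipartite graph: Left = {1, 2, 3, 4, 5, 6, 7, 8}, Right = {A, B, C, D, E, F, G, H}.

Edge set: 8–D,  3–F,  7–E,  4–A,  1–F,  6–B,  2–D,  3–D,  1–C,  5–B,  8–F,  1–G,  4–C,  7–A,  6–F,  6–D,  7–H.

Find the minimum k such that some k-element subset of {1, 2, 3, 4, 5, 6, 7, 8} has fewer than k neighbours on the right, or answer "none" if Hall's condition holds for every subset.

3

Take S = {2, 3, 8}. Its neighbourhood is {D, F}, so |N(S)| = 2 < |S| = 3.
Every subset of size less than 3 has at least as many neighbours as members, so 3 is the minimum.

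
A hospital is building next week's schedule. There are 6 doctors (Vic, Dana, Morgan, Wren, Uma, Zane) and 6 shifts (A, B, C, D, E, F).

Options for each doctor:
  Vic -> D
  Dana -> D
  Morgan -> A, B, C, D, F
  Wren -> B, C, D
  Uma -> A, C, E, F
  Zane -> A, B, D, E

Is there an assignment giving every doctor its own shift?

The set {Vic, Dana} has only 1 neighbour ({D}), so by Hall's theorem at most 5 of the 6 doctors can be matched.
Hence no matching covers every doctor.

No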